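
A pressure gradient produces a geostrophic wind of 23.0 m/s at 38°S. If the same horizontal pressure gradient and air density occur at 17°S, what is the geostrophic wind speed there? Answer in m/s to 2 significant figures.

With the same pressure gradient and density, V_g ∝ 1/f ∝ 1/sin φ.
V₂ = V₁ · sin φ₁ / sin φ₂ = 23.0 × sin 38° / sin 17°
V₂ = 23.0 × 0.6157/0.2924 = 48 m/s

48 m/s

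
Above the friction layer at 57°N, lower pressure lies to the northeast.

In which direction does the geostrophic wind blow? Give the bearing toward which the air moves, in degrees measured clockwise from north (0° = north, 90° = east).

135°

The pressure-gradient force points toward the northeast (bearing 045°).
Geostrophic balance: in the Northern Hemisphere the Coriolis force deflects motion to the right, so the geostrophic wind blows 90° to the right of the pressure-gradient force (low pressure on the left).
Rotating 045° by 90° clockwise gives 135° — the wind blows toward the southeast.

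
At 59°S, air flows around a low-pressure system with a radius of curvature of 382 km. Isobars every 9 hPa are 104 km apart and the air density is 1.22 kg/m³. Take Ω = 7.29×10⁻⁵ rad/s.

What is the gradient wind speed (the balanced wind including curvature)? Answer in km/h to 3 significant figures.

120 km/h

Coriolis parameter at 59°S:
f = 2Ω sin φ = 2 × 7.29×10⁻⁵ × sin 59° = 1.25×10⁻⁴ s⁻¹
Pressure gradient: |∂P/∂n| = 900 Pa / 104000 m = 8.65×10⁻³ Pa/m
Geostrophic speed: V_g = |∂P/∂n|/(fρ) = 8.65×10⁻³/(1.25×10⁻⁴ × 1.22) = 56.8 m/s
Around a low, centrifugal force acts outward with Coriolis, so pressure-gradient force balances both:
(1/ρ)|∂P/∂n| = fV + V²/R  →  V² + fR·V − fR·V_g = 0
With fR = 1.25×10⁻⁴ × 382×10³ m = 47.7 m/s:
V = [−fR + √((fR)² + 4 fR V_g)]/2 = [−47.7 + √(47.7² + 4×47.7×56.8)]/2 = 33.4 m/s
Subgeostrophic (V < V_g = 56.8 m/s), as expected around a low.
Converting: 33.4 m/s × 3.6 = 120 km/h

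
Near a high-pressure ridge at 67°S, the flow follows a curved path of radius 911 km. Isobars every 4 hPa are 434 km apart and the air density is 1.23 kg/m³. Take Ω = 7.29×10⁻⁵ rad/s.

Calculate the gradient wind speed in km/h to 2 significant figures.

Coriolis parameter at 67°S:
f = 2Ω sin φ = 2 × 7.29×10⁻⁵ × sin 67° = 1.34×10⁻⁴ s⁻¹
Pressure gradient: |∂P/∂n| = 400 Pa / 434000 m = 9.22×10⁻⁴ Pa/m
Geostrophic speed: V_g = |∂P/∂n|/(fρ) = 9.22×10⁻⁴/(1.34×10⁻⁴ × 1.23) = 5.58 m/s
Around a high, pressure-gradient force acts outward with centrifugal, so Coriolis balances both:
fV = (1/ρ)|∂P/∂n| + V²/R  →  V² − fR·V + fR·V_g = 0
With fR = 1.34×10⁻⁴ × 911×10³ m = 122 m/s:
V = [fR − √((fR)² − 4 fR V_g)]/2 = [122 − √(122² − 4×122×5.58)]/2 = 5.86 m/s
Supergeostrophic (V > V_g = 5.58 m/s), as expected around a high.
Converting: 5.86 m/s × 3.6 = 21 km/h

21 km/h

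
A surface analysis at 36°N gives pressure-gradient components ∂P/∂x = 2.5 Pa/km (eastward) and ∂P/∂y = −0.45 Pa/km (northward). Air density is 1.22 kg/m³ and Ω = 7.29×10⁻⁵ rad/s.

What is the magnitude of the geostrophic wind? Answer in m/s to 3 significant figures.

24.3 m/s

Coriolis parameter at 36°N:
f = 2Ω sin φ = 2 × 7.29×10⁻⁵ × sin 36° = 8.57×10⁻⁵ s⁻¹
Component geostrophic relations (x east, y north):
u_g = −(1/(fρ)) ∂P/∂y,  v_g = (1/(fρ)) ∂P/∂x
u_g = −(−0.45×10⁻³)/(8.57×10⁻⁵ × 1.22) = 4.30 m/s;  v_g = (2.5×10⁻³)/(8.57×10⁻⁵ × 1.22) = 23.9 m/s
|V_g| = √(u_g² + v_g²) = 24.3 m/s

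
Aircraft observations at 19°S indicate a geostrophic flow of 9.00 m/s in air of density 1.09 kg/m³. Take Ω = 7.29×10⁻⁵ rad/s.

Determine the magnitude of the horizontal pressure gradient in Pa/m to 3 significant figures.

Coriolis parameter at 19°S:
f = 2Ω sin φ = 2 × 7.29×10⁻⁵ × sin 19° = 4.75×10⁻⁵ s⁻¹
Geostrophic balance rearranged: |∂P/∂n| = f ρ V_g
|∂P/∂n| = 4.75×10⁻⁵ × 1.09 × 9.00 = 4.66×10⁻⁴ Pa/m

4.66×10⁻⁴ Pa/m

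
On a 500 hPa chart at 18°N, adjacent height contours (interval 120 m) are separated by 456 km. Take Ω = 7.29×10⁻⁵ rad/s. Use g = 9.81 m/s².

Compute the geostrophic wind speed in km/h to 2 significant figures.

Coriolis parameter at 18°N:
f = 2Ω sin φ = 2 × 7.29×10⁻⁵ × sin 18° = 4.51×10⁻⁵ s⁻¹
Height gradient: |∂Z/∂n| = 120 m / 456000 m = 2.63×10⁻⁴
On a pressure surface, geostrophic balance gives V_g = (g/f)|∂Z/∂n|:
V_g = 9.81 × 2.63×10⁻⁴ / 4.51×10⁻⁵ = 57.3 m/s
Converting: 57.3 m/s × 3.6 = 210 km/h

210 km/h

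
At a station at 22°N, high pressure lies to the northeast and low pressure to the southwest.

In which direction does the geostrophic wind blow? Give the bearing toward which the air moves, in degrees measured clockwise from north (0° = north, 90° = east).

The pressure-gradient force points toward the southwest (bearing 225°).
Geostrophic balance: in the Northern Hemisphere the Coriolis force deflects motion to the right, so the geostrophic wind blows 90° to the right of the pressure-gradient force (low pressure on the left).
Rotating 225° by 90° clockwise gives 315° — the wind blows toward the northwest.

315°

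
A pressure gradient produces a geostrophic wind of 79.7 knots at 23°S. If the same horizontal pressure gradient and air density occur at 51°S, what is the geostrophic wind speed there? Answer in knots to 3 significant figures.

40.1 knots

With the same pressure gradient and density, V_g ∝ 1/f ∝ 1/sin φ.
V₂ = V₁ · sin φ₁ / sin φ₂ = 79.7 × sin 23° / sin 51°
V₂ = 79.7 × 0.3907/0.7771 = 40.1 knots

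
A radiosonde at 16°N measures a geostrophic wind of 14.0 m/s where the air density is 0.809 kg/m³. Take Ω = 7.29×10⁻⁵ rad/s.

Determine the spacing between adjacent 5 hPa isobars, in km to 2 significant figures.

1100 km

Coriolis parameter at 16°N:
f = 2Ω sin φ = 2 × 7.29×10⁻⁵ × sin 16° = 4.02×10⁻⁵ s⁻¹
Geostrophic balance rearranged: |∂P/∂n| = f ρ V_g
|∂P/∂n| = 4.02×10⁻⁵ × 0.809 × 14.0 = 4.55×10⁻⁴ Pa/m
Isobar spacing: Δn = ΔP/|∂P/∂n| = 500 Pa / 4.55×10⁻⁴ Pa/m = 1098494 m ≈ 1100 km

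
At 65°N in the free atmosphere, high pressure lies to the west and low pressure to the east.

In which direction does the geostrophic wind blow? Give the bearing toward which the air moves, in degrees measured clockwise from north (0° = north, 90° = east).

180°

The pressure-gradient force points toward the east (bearing 090°).
Geostrophic balance: in the Northern Hemisphere the Coriolis force deflects motion to the right, so the geostrophic wind blows 90° to the right of the pressure-gradient force (low pressure on the left).
Rotating 090° by 90° clockwise gives 180° — the wind blows toward the south.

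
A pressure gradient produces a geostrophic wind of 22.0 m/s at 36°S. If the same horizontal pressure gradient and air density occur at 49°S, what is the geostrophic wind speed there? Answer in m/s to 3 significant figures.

With the same pressure gradient and density, V_g ∝ 1/f ∝ 1/sin φ.
V₂ = V₁ · sin φ₁ / sin φ₂ = 22.0 × sin 36° / sin 49°
V₂ = 22.0 × 0.5878/0.7547 = 17.1 m/s

17.1 m/s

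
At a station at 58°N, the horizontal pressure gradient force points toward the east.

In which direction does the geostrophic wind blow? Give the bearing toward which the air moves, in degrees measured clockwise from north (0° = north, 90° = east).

The pressure-gradient force points toward the east (bearing 090°).
Geostrophic balance: in the Northern Hemisphere the Coriolis force deflects motion to the right, so the geostrophic wind blows 90° to the right of the pressure-gradient force (low pressure on the left).
Rotating 090° by 90° clockwise gives 180° — the wind blows toward the south.

180°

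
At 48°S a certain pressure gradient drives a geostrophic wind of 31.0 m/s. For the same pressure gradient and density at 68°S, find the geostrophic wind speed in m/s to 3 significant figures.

24.8 m/s

With the same pressure gradient and density, V_g ∝ 1/f ∝ 1/sin φ.
V₂ = V₁ · sin φ₁ / sin φ₂ = 31.0 × sin 48° / sin 68°
V₂ = 31.0 × 0.7431/0.9272 = 24.8 m/s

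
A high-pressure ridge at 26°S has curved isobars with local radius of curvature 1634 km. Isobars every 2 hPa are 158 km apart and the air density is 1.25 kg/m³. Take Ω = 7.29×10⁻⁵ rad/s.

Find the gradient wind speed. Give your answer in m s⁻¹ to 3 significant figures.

Coriolis parameter at 26°S:
f = 2Ω sin φ = 2 × 7.29×10⁻⁵ × sin 26° = 6.39×10⁻⁵ s⁻¹
Pressure gradient: |∂P/∂n| = 200 Pa / 158000 m = 1.27×10⁻³ Pa/m
Geostrophic speed: V_g = |∂P/∂n|/(fρ) = 1.27×10⁻³/(6.39×10⁻⁵ × 1.25) = 15.8 m/s
Around a high, pressure-gradient force acts outward with centrifugal, so Coriolis balances both:
fV = (1/ρ)|∂P/∂n| + V²/R  →  V² − fR·V + fR·V_g = 0
With fR = 6.39×10⁻⁵ × 1634×10³ m = 104 m/s:
V = [fR − √((fR)² − 4 fR V_g)]/2 = [104 − √(104² − 4×104×15.8)]/2 = 19.5 m/s
Supergeostrophic (V > V_g = 15.8 m/s), as expected around a high.

19.5 m s⁻¹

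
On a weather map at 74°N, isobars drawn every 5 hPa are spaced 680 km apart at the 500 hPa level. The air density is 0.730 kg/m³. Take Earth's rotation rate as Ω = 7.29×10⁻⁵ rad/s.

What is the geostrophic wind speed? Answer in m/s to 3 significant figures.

Coriolis parameter at 74°N:
f = 2Ω sin φ = 2 × 7.29×10⁻⁵ × sin 74° = 1.40×10⁻⁴ s⁻¹
Pressure gradient: |∂P/∂n| = 500 Pa / 680000 m = 7.35×10⁻⁴ Pa/m
Geostrophic balance (pressure-gradient force = Coriolis force):
V_g = (1/(fρ)) |∂P/∂n| = 7.35×10⁻⁴ / (1.40×10⁻⁴ × 0.730) = 7.19 m/s

7.19 m/s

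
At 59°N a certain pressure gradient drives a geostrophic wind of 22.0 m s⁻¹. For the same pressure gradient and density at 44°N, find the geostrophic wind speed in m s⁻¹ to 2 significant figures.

27 m s⁻¹

With the same pressure gradient and density, V_g ∝ 1/f ∝ 1/sin φ.
V₂ = V₁ · sin φ₁ / sin φ₂ = 22.0 × sin 59° / sin 44°
V₂ = 22.0 × 0.8572/0.6947 = 27 m s⁻¹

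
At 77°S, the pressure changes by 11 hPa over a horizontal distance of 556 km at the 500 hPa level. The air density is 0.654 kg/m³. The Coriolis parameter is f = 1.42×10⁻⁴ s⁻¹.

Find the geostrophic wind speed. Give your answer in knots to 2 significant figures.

41 knots

Pressure gradient: |∂P/∂n| = 1100 Pa / 556000 m = 1.98×10⁻³ Pa/m
Geostrophic balance (pressure-gradient force = Coriolis force):
V_g = (1/(fρ)) |∂P/∂n| = 1.98×10⁻³ / (1.42×10⁻⁴ × 0.654) = 21.3 m/s
Converting: 21.3 m/s × 1.944 = 41 knots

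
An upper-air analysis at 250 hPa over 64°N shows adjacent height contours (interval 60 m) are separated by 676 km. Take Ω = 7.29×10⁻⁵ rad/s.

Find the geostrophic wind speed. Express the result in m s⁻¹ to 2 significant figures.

6.6 m s⁻¹

Coriolis parameter at 64°N:
f = 2Ω sin φ = 2 × 7.29×10⁻⁵ × sin 64° = 1.31×10⁻⁴ s⁻¹
Height gradient: |∂Z/∂n| = 60 m / 676000 m = 8.88×10⁻⁵
On a pressure surface, geostrophic balance gives V_g = (g/f)|∂Z/∂n|:
V_g = 9.81 × 8.88×10⁻⁵ / 1.31×10⁻⁴ = 6.64 m/s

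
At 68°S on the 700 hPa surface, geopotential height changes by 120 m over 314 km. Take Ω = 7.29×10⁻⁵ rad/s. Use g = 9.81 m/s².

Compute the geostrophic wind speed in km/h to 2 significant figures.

100 km/h

Coriolis parameter at 68°S:
f = 2Ω sin φ = 2 × 7.29×10⁻⁵ × sin 68° = 1.35×10⁻⁴ s⁻¹
Height gradient: |∂Z/∂n| = 120 m / 314000 m = 3.82×10⁻⁴
On a pressure surface, geostrophic balance gives V_g = (g/f)|∂Z/∂n|:
V_g = 9.81 × 3.82×10⁻⁴ / 1.35×10⁻⁴ = 27.7 m/s
Converting: 27.7 m/s × 3.6 = 100 km/h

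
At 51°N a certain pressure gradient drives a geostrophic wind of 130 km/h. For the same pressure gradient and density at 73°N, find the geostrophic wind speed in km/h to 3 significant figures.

106 km/h

With the same pressure gradient and density, V_g ∝ 1/f ∝ 1/sin φ.
V₂ = V₁ · sin φ₁ / sin φ₂ = 130 × sin 51° / sin 73°
V₂ = 130 × 0.7771/0.9563 = 106 km/h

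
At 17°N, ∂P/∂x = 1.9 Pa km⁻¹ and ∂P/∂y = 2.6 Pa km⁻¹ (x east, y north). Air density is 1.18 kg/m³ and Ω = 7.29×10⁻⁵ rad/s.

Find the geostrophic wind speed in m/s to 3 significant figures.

64.0 m/s

Coriolis parameter at 17°N:
f = 2Ω sin φ = 2 × 7.29×10⁻⁵ × sin 17° = 4.26×10⁻⁵ s⁻¹
Component geostrophic relations (x east, y north):
u_g = −(1/(fρ)) ∂P/∂y,  v_g = (1/(fρ)) ∂P/∂x
u_g = −(2.6×10⁻³)/(4.26×10⁻⁵ × 1.18) = −51.7 m/s;  v_g = (1.9×10⁻³)/(4.26×10⁻⁵ × 1.18) = 37.8 m/s
|V_g| = √(u_g² + v_g²) = 64.0 m/s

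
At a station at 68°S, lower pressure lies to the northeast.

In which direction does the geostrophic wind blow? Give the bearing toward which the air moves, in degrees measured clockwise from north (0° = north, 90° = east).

315°

The pressure-gradient force points toward the northeast (bearing 045°).
Geostrophic balance: in the Southern Hemisphere the Coriolis force deflects motion to the left, so the geostrophic wind blows 90° to the left of the pressure-gradient force (low pressure on the right).
Rotating 045° by 90° counterclockwise gives 315° — the wind blows toward the northwest.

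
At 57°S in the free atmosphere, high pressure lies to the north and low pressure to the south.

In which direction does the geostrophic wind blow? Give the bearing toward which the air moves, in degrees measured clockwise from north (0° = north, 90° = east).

090°

The pressure-gradient force points toward the south (bearing 180°).
Geostrophic balance: in the Southern Hemisphere the Coriolis force deflects motion to the left, so the geostrophic wind blows 90° to the left of the pressure-gradient force (low pressure on the right).
Rotating 180° by 90° counterclockwise gives 090° — the wind blows toward the east.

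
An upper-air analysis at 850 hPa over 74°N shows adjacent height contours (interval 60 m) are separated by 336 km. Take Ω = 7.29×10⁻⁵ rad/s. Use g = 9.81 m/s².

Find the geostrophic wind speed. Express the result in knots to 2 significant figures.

24 knots

Coriolis parameter at 74°N:
f = 2Ω sin φ = 2 × 7.29×10⁻⁵ × sin 74° = 1.40×10⁻⁴ s⁻¹
Height gradient: |∂Z/∂n| = 60 m / 336000 m = 1.79×10⁻⁴
On a pressure surface, geostrophic balance gives V_g = (g/f)|∂Z/∂n|:
V_g = 9.81 × 1.79×10⁻⁴ / 1.40×10⁻⁴ = 12.5 m/s
Converting: 12.5 m/s × 1.944 = 24 knots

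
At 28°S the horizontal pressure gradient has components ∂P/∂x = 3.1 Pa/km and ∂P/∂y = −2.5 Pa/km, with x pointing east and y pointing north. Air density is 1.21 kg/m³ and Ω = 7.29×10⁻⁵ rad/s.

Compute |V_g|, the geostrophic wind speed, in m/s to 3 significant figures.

Coriolis parameter at 28°S:
f = 2Ω sin φ = 2 × 7.29×10⁻⁵ × sin 28° = 6.84×10⁻⁵ s⁻¹
In the Southern Hemisphere f is negative: f = −6.84×10⁻⁵ s⁻¹.
Component geostrophic relations (x east, y north):
u_g = −(1/(fρ)) ∂P/∂y,  v_g = (1/(fρ)) ∂P/∂x
u_g = −(−2.5×10⁻³)/(−6.84×10⁻⁵ × 1.21) = −30.2 m/s;  v_g = (3.1×10⁻³)/(−6.84×10⁻⁵ × 1.21) = −37.4 m/s
|V_g| = √(u_g² + v_g²) = 48.1 m/s

48.1 m/s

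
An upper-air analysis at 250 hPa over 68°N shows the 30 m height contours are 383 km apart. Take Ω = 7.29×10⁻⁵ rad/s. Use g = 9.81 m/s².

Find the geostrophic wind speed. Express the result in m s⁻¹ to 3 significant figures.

5.68 m s⁻¹

Coriolis parameter at 68°N:
f = 2Ω sin φ = 2 × 7.29×10⁻⁵ × sin 68° = 1.35×10⁻⁴ s⁻¹
Height gradient: |∂Z/∂n| = 30 m / 383000 m = 7.83×10⁻⁵
On a pressure surface, geostrophic balance gives V_g = (g/f)|∂Z/∂n|:
V_g = 9.81 × 7.83×10⁻⁵ / 1.35×10⁻⁴ = 5.68 m/s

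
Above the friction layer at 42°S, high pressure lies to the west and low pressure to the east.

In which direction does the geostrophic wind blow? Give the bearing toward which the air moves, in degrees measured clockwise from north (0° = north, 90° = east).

The pressure-gradient force points toward the east (bearing 090°).
Geostrophic balance: in the Southern Hemisphere the Coriolis force deflects motion to the left, so the geostrophic wind blows 90° to the left of the pressure-gradient force (low pressure on the right).
Rotating 090° by 90° counterclockwise gives 000° — the wind blows toward the north.

000°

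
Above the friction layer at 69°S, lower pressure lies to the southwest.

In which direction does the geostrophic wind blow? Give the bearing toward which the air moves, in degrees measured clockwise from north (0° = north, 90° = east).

135°

The pressure-gradient force points toward the southwest (bearing 225°).
Geostrophic balance: in the Southern Hemisphere the Coriolis force deflects motion to the left, so the geostrophic wind blows 90° to the left of the pressure-gradient force (low pressure on the right).
Rotating 225° by 90° counterclockwise gives 135° — the wind blows toward the southeast.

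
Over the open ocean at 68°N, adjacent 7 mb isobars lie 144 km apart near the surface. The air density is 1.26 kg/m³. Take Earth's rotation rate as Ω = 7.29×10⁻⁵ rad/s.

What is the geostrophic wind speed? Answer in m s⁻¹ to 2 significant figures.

29 m s⁻¹

Coriolis parameter at 68°N:
f = 2Ω sin φ = 2 × 7.29×10⁻⁵ × sin 68° = 1.35×10⁻⁴ s⁻¹
Pressure gradient: |∂P/∂n| = 700 Pa / 144000 m = 4.86×10⁻³ Pa/m
Geostrophic balance (pressure-gradient force = Coriolis force):
V_g = (1/(fρ)) |∂P/∂n| = 4.86×10⁻³ / (1.35×10⁻⁴ × 1.26) = 28.5 m/s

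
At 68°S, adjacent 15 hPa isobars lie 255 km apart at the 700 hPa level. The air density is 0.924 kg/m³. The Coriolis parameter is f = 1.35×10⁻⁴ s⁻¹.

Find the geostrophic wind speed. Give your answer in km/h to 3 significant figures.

Pressure gradient: |∂P/∂n| = 1500 Pa / 255000 m = 5.88×10⁻³ Pa/m
Geostrophic balance (pressure-gradient force = Coriolis force):
V_g = (1/(fρ)) |∂P/∂n| = 5.88×10⁻³ / (1.35×10⁻⁴ × 0.924) = 47.2 m/s
Converting: 47.2 m/s × 3.6 = 170 km/h

170 km/h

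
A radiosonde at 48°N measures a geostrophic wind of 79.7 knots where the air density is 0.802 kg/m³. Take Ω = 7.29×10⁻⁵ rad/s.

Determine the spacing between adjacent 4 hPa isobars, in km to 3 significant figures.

Coriolis parameter at 48°N:
f = 2Ω sin φ = 2 × 7.29×10⁻⁵ × sin 48° = 1.08×10⁻⁴ s⁻¹
Wind speed in SI: 79.7 knots = 41.0 m/s
Geostrophic balance rearranged: |∂P/∂n| = f ρ V_g
|∂P/∂n| = 1.08×10⁻⁴ × 0.802 × 41.0 = 3.56×10⁻³ Pa/m
Isobar spacing: Δn = ΔP/|∂P/∂n| = 400 Pa / 3.56×10⁻³ Pa/m = 112269 m ≈ 112 km

112 km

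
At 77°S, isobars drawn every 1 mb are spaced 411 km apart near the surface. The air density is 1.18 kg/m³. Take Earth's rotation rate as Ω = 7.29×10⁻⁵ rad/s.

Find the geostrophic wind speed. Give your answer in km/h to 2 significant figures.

5.2 km/h

Coriolis parameter at 77°S:
f = 2Ω sin φ = 2 × 7.29×10⁻⁵ × sin 77° = 1.42×10⁻⁴ s⁻¹
Pressure gradient: |∂P/∂n| = 100 Pa / 411000 m = 2.43×10⁻⁴ Pa/m
Geostrophic balance (pressure-gradient force = Coriolis force):
V_g = (1/(fρ)) |∂P/∂n| = 2.43×10⁻⁴ / (1.42×10⁻⁴ × 1.18) = 1.45 m/s
Converting: 1.45 m/s × 3.6 = 5.2 km/h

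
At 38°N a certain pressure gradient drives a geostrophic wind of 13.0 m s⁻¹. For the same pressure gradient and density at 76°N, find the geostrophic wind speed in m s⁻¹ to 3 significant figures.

8.25 m s⁻¹

With the same pressure gradient and density, V_g ∝ 1/f ∝ 1/sin φ.
V₂ = V₁ · sin φ₁ / sin φ₂ = 13.0 × sin 38° / sin 76°
V₂ = 13.0 × 0.6157/0.9703 = 8.25 m s⁻¹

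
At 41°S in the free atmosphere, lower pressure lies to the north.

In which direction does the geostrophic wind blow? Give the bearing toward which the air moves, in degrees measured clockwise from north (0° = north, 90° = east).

270°

The pressure-gradient force points toward the north (bearing 000°).
Geostrophic balance: in the Southern Hemisphere the Coriolis force deflects motion to the left, so the geostrophic wind blows 90° to the left of the pressure-gradient force (low pressure on the right).
Rotating 000° by 90° counterclockwise gives 270° — the wind blows toward the west.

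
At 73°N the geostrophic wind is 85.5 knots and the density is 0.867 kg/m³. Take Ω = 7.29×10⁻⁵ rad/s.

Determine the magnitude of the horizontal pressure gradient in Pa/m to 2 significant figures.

5.3×10⁻³ Pa/m

Coriolis parameter at 73°N:
f = 2Ω sin φ = 2 × 7.29×10⁻⁵ × sin 73° = 1.39×10⁻⁴ s⁻¹
Wind speed in SI: 85.5 knots = 44.0 m/s
Geostrophic balance rearranged: |∂P/∂n| = f ρ V_g
|∂P/∂n| = 1.39×10⁻⁴ × 0.867 × 44.0 = 5.32×10⁻³ Pa/m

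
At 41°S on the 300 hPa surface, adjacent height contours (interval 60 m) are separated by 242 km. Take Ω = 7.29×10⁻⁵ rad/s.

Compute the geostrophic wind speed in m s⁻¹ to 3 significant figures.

Coriolis parameter at 41°S:
f = 2Ω sin φ = 2 × 7.29×10⁻⁵ × sin 41° = 9.57×10⁻⁵ s⁻¹
Height gradient: |∂Z/∂n| = 60 m / 242000 m = 2.48×10⁻⁴
On a pressure surface, geostrophic balance gives V_g = (g/f)|∂Z/∂n|:
V_g = 9.81 × 2.48×10⁻⁴ / 9.57×10⁻⁵ = 25.4 m/s

25.4 m s⁻¹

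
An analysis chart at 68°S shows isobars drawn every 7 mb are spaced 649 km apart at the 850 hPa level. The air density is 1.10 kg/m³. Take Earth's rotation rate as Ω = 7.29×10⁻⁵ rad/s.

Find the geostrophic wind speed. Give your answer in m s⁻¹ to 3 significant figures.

Coriolis parameter at 68°S:
f = 2Ω sin φ = 2 × 7.29×10⁻⁵ × sin 68° = 1.35×10⁻⁴ s⁻¹
Pressure gradient: |∂P/∂n| = 700 Pa / 649000 m = 1.08×10⁻³ Pa/m
Geostrophic balance (pressure-gradient force = Coriolis force):
V_g = (1/(fρ)) |∂P/∂n| = 1.08×10⁻³ / (1.35×10⁻⁴ × 1.10) = 7.25 m/s

7.25 m s⁻¹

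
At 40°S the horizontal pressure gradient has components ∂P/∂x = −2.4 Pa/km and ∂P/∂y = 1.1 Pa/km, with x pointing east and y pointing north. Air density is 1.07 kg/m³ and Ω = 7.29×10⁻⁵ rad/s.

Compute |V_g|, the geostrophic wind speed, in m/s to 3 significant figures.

26.3 m/s

Coriolis parameter at 40°S:
f = 2Ω sin φ = 2 × 7.29×10⁻⁵ × sin 40° = 9.37×10⁻⁵ s⁻¹
In the Southern Hemisphere f is negative: f = −9.37×10⁻⁵ s⁻¹.
Component geostrophic relations (x east, y north):
u_g = −(1/(fρ)) ∂P/∂y,  v_g = (1/(fρ)) ∂P/∂x
u_g = −(1.1×10⁻³)/(−9.37×10⁻⁵ × 1.07) = 11.0 m/s;  v_g = (−2.4×10⁻³)/(−9.37×10⁻⁵ × 1.07) = 23.9 m/s
|V_g| = √(u_g² + v_g²) = 26.3 m/s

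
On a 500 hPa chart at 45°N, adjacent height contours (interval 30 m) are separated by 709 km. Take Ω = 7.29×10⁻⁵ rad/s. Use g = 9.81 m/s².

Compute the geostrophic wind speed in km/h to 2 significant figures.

14 km/h

Coriolis parameter at 45°N:
f = 2Ω sin φ = 2 × 7.29×10⁻⁵ × sin 45° = 1.03×10⁻⁴ s⁻¹
Height gradient: |∂Z/∂n| = 30 m / 709000 m = 4.23×10⁻⁵
On a pressure surface, geostrophic balance gives V_g = (g/f)|∂Z/∂n|:
V_g = 9.81 × 4.23×10⁻⁵ / 1.03×10⁻⁴ = 4.03 m/s
Converting: 4.03 m/s × 3.6 = 14 km/h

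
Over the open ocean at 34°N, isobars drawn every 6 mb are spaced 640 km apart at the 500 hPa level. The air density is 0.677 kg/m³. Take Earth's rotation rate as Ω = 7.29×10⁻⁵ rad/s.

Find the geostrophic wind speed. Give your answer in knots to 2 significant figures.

33 knots

Coriolis parameter at 34°N:
f = 2Ω sin φ = 2 × 7.29×10⁻⁵ × sin 34° = 8.15×10⁻⁵ s⁻¹
Pressure gradient: |∂P/∂n| = 600 Pa / 640000 m = 9.38×10⁻⁴ Pa/m
Geostrophic balance (pressure-gradient force = Coriolis force):
V_g = (1/(fρ)) |∂P/∂n| = 9.38×10⁻⁴ / (8.15×10⁻⁵ × 0.677) = 17.0 m/s
Converting: 17.0 m/s × 1.944 = 33 knots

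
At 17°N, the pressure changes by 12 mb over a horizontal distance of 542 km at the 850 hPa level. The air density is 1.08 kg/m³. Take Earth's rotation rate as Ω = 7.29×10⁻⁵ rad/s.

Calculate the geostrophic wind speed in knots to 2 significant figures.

Coriolis parameter at 17°N:
f = 2Ω sin φ = 2 × 7.29×10⁻⁵ × sin 17° = 4.26×10⁻⁵ s⁻¹
Pressure gradient: |∂P/∂n| = 1200 Pa / 542000 m = 2.21×10⁻³ Pa/m
Geostrophic balance (pressure-gradient force = Coriolis force):
V_g = (1/(fρ)) |∂P/∂n| = 2.21×10⁻³ / (4.26×10⁻⁵ × 1.08) = 48.1 m/s
Converting: 48.1 m/s × 1.944 = 93 knots

93 knots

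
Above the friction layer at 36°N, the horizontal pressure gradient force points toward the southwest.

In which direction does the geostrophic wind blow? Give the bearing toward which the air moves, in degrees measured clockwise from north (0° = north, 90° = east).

The pressure-gradient force points toward the southwest (bearing 225°).
Geostrophic balance: in the Northern Hemisphere the Coriolis force deflects motion to the right, so the geostrophic wind blows 90° to the right of the pressure-gradient force (low pressure on the left).
Rotating 225° by 90° clockwise gives 315° — the wind blows toward the northwest.

315°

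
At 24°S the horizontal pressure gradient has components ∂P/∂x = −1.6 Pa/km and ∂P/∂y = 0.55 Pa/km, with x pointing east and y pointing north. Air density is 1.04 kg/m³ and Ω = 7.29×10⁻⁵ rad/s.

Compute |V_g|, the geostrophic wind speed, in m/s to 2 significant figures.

27 m/s

Coriolis parameter at 24°S:
f = 2Ω sin φ = 2 × 7.29×10⁻⁵ × sin 24° = 5.93×10⁻⁵ s⁻¹
In the Southern Hemisphere f is negative: f = −5.93×10⁻⁵ s⁻¹.
Component geostrophic relations (x east, y north):
u_g = −(1/(fρ)) ∂P/∂y,  v_g = (1/(fρ)) ∂P/∂x
u_g = −(0.55×10⁻³)/(−5.93×10⁻⁵ × 1.04) = 8.92 m/s;  v_g = (−1.6×10⁻³)/(−5.93×10⁻⁵ × 1.04) = 25.9 m/s
|V_g| = √(u_g² + v_g²) = 27.4 m/s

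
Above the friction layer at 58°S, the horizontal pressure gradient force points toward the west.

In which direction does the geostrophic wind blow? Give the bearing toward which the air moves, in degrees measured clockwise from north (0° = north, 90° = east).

180°

The pressure-gradient force points toward the west (bearing 270°).
Geostrophic balance: in the Southern Hemisphere the Coriolis force deflects motion to the left, so the geostrophic wind blows 90° to the left of the pressure-gradient force (low pressure on the right).
Rotating 270° by 90° counterclockwise gives 180° — the wind blows toward the south.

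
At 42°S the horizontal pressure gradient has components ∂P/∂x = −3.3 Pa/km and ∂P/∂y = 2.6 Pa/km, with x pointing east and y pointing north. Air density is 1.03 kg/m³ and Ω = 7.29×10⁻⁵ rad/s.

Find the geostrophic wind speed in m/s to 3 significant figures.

Coriolis parameter at 42°S:
f = 2Ω sin φ = 2 × 7.29×10⁻⁵ × sin 42° = 9.76×10⁻⁵ s⁻¹
In the Southern Hemisphere f is negative: f = −9.76×10⁻⁵ s⁻¹.
Component geostrophic relations (x east, y north):
u_g = −(1/(fρ)) ∂P/∂y,  v_g = (1/(fρ)) ∂P/∂x
u_g = −(2.6×10⁻³)/(−9.76×10⁻⁵ × 1.03) = 25.9 m/s;  v_g = (−3.3×10⁻³)/(−9.76×10⁻⁵ × 1.03) = 32.8 m/s
|V_g| = √(u_g² + v_g²) = 41.8 m/s

41.8 m/s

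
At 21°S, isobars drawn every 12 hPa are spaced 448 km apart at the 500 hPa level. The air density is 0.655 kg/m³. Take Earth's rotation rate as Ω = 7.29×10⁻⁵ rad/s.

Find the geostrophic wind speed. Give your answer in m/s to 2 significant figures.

78 m/s

Coriolis parameter at 21°S:
f = 2Ω sin φ = 2 × 7.29×10⁻⁵ × sin 21° = 5.23×10⁻⁵ s⁻¹
Pressure gradient: |∂P/∂n| = 1200 Pa / 448000 m = 2.68×10⁻³ Pa/m
Geostrophic balance (pressure-gradient force = Coriolis force):
V_g = (1/(fρ)) |∂P/∂n| = 2.68×10⁻³ / (5.23×10⁻⁵ × 0.655) = 78.3 m/s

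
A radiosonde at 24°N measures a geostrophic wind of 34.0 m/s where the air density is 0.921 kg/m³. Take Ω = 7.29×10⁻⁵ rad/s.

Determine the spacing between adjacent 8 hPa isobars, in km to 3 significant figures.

Coriolis parameter at 24°N:
f = 2Ω sin φ = 2 × 7.29×10⁻⁵ × sin 24° = 5.93×10⁻⁵ s⁻¹
Geostrophic balance rearranged: |∂P/∂n| = f ρ V_g
|∂P/∂n| = 5.93×10⁻⁵ × 0.921 × 34.0 = 1.86×10⁻³ Pa/m
Isobar spacing: Δn = ΔP/|∂P/∂n| = 800 Pa / 1.86×10⁻³ Pa/m = 430805 m ≈ 431 km

431 km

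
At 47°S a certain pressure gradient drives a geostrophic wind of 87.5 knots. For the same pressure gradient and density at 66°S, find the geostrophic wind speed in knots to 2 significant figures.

70 knots

With the same pressure gradient and density, V_g ∝ 1/f ∝ 1/sin φ.
V₂ = V₁ · sin φ₁ / sin φ₂ = 87.5 × sin 47° / sin 66°
V₂ = 87.5 × 0.7314/0.9135 = 70 knots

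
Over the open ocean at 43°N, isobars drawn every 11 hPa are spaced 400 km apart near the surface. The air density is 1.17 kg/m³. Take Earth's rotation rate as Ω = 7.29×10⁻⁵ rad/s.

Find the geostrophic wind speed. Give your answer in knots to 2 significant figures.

Coriolis parameter at 43°N:
f = 2Ω sin φ = 2 × 7.29×10⁻⁵ × sin 43° = 9.94×10⁻⁵ s⁻¹
Pressure gradient: |∂P/∂n| = 1100 Pa / 400000 m = 2.75×10⁻³ Pa/m
Geostrophic balance (pressure-gradient force = Coriolis force):
V_g = (1/(fρ)) |∂P/∂n| = 2.75×10⁻³ / (9.94×10⁻⁵ × 1.17) = 23.6 m/s
Converting: 23.6 m/s × 1.944 = 46 knots

46 knots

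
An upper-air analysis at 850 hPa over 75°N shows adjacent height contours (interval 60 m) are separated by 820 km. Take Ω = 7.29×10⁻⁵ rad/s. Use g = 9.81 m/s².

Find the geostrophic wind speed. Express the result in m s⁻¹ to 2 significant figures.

Coriolis parameter at 75°N:
f = 2Ω sin φ = 2 × 7.29×10⁻⁵ × sin 75° = 1.41×10⁻⁴ s⁻¹
Height gradient: |∂Z/∂n| = 60 m / 820000 m = 7.32×10⁻⁵
On a pressure surface, geostrophic balance gives V_g = (g/f)|∂Z/∂n|:
V_g = 9.81 × 7.32×10⁻⁵ / 1.41×10⁻⁴ = 5.10 m/s

5.1 m s⁻¹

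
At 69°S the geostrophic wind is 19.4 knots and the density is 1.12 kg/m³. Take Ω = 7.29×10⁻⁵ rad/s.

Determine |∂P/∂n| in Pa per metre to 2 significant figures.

Coriolis parameter at 69°S:
f = 2Ω sin φ = 2 × 7.29×10⁻⁵ × sin 69° = 1.36×10⁻⁴ s⁻¹
Wind speed in SI: 19.4 knots = 9.98 m/s
Geostrophic balance rearranged: |∂P/∂n| = f ρ V_g
|∂P/∂n| = 1.36×10⁻⁴ × 1.12 × 9.98 = 1.52×10⁻³ Pa/m

1.5×10⁻³ Pa/m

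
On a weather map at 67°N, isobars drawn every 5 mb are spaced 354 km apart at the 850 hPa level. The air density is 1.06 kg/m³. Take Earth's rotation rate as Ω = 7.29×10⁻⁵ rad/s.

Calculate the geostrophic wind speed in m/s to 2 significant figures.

Coriolis parameter at 67°N:
f = 2Ω sin φ = 2 × 7.29×10⁻⁵ × sin 67° = 1.34×10⁻⁴ s⁻¹
Pressure gradient: |∂P/∂n| = 500 Pa / 354000 m = 1.41×10⁻³ Pa/m
Geostrophic balance (pressure-gradient force = Coriolis force):
V_g = (1/(fρ)) |∂P/∂n| = 1.41×10⁻³ / (1.34×10⁻⁴ × 1.06) = 9.93 m/s

9.9 m/s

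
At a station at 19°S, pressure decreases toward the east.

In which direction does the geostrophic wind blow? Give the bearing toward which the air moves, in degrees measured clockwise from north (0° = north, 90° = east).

The pressure-gradient force points toward the east (bearing 090°).
Geostrophic balance: in the Southern Hemisphere the Coriolis force deflects motion to the left, so the geostrophic wind blows 90° to the left of the pressure-gradient force (low pressure on the right).
Rotating 090° by 90° counterclockwise gives 000° — the wind blows toward the north.

000°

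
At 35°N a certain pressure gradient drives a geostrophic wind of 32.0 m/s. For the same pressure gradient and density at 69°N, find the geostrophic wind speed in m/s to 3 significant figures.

With the same pressure gradient and density, V_g ∝ 1/f ∝ 1/sin φ.
V₂ = V₁ · sin φ₁ / sin φ₂ = 32.0 × sin 35° / sin 69°
V₂ = 32.0 × 0.5736/0.9336 = 19.7 m/s

19.7 m/s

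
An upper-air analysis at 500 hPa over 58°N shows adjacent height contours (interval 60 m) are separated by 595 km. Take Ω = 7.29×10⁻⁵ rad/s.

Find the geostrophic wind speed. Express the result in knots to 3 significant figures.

Coriolis parameter at 58°N:
f = 2Ω sin φ = 2 × 7.29×10⁻⁵ × sin 58° = 1.24×10⁻⁴ s⁻¹
Height gradient: |∂Z/∂n| = 60 m / 595000 m = 1.01×10⁻⁴
On a pressure surface, geostrophic balance gives V_g = (g/f)|∂Z/∂n|:
V_g = 9.81 × 1.01×10⁻⁴ / 1.24×10⁻⁴ = 8.00 m/s
Converting: 8.00 m/s × 1.944 = 15.6 knots

15.6 knots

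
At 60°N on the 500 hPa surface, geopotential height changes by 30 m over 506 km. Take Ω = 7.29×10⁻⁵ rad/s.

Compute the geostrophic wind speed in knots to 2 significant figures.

9.0 knots

Coriolis parameter at 60°N:
f = 2Ω sin φ = 2 × 7.29×10⁻⁵ × sin 60° = 1.26×10⁻⁴ s⁻¹
Height gradient: |∂Z/∂n| = 30 m / 506000 m = 5.93×10⁻⁵
On a pressure surface, geostrophic balance gives V_g = (g/f)|∂Z/∂n|:
V_g = 9.81 × 5.93×10⁻⁵ / 1.26×10⁻⁴ = 4.61 m/s
Converting: 4.61 m/s × 1.944 = 9.0 knots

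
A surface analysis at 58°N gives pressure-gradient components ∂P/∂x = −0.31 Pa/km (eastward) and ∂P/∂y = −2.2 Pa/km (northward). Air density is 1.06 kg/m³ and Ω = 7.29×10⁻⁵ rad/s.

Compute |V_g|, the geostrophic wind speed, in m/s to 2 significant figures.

Coriolis parameter at 58°N:
f = 2Ω sin φ = 2 × 7.29×10⁻⁵ × sin 58° = 1.24×10⁻⁴ s⁻¹
Component geostrophic relations (x east, y north):
u_g = −(1/(fρ)) ∂P/∂y,  v_g = (1/(fρ)) ∂P/∂x
u_g = −(−2.2×10⁻³)/(1.24×10⁻⁴ × 1.06) = 16.8 m/s;  v_g = (−0.31×10⁻³)/(1.24×10⁻⁴ × 1.06) = −2.37 m/s
|V_g| = √(u_g² + v_g²) = 17.0 m/s

17 m/s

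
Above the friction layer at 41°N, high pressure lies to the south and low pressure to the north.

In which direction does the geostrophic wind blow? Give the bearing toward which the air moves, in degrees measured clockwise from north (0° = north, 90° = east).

The pressure-gradient force points toward the north (bearing 000°).
Geostrophic balance: in the Northern Hemisphere the Coriolis force deflects motion to the right, so the geostrophic wind blows 90° to the right of the pressure-gradient force (low pressure on the left).
Rotating 000° by 90° clockwise gives 090° — the wind blows toward the east.

090°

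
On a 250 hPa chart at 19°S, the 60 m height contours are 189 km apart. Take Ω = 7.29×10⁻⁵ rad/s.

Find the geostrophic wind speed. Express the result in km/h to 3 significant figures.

Coriolis parameter at 19°S:
f = 2Ω sin φ = 2 × 7.29×10⁻⁵ × sin 19° = 4.75×10⁻⁵ s⁻¹
Height gradient: |∂Z/∂n| = 60 m / 189000 m = 3.17×10⁻⁴
On a pressure surface, geostrophic balance gives V_g = (g/f)|∂Z/∂n|:
V_g = 9.81 × 3.17×10⁻⁴ / 4.75×10⁻⁵ = 65.6 m/s
Converting: 65.6 m/s × 3.6 = 236 km/h

236 km/h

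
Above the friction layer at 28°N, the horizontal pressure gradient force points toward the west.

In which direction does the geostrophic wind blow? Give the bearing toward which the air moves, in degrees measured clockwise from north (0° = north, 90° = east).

The pressure-gradient force points toward the west (bearing 270°).
Geostrophic balance: in the Northern Hemisphere the Coriolis force deflects motion to the right, so the geostrophic wind blows 90° to the right of the pressure-gradient force (low pressure on the left).
Rotating 270° by 90° clockwise gives 000° — the wind blows toward the north.

000°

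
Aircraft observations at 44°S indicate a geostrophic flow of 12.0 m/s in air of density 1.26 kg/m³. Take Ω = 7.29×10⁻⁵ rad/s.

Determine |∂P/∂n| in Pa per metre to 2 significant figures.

Coriolis parameter at 44°S:
f = 2Ω sin φ = 2 × 7.29×10⁻⁵ × sin 44° = 1.01×10⁻⁴ s⁻¹
Geostrophic balance rearranged: |∂P/∂n| = f ρ V_g
|∂P/∂n| = 1.01×10⁻⁴ × 1.26 × 12.0 = 1.53×10⁻³ Pa/m

1.5×10⁻³ Pa/m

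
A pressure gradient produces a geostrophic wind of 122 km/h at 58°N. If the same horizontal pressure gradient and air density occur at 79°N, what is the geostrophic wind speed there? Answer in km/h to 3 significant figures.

105 km/h

With the same pressure gradient and density, V_g ∝ 1/f ∝ 1/sin φ.
V₂ = V₁ · sin φ₁ / sin φ₂ = 122 × sin 58° / sin 79°
V₂ = 122 × 0.8480/0.9816 = 105 km/h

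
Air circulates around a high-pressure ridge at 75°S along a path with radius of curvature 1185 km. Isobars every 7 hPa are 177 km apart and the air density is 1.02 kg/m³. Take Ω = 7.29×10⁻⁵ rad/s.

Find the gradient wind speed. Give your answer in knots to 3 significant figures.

67.6 knots

Coriolis parameter at 75°S:
f = 2Ω sin φ = 2 × 7.29×10⁻⁵ × sin 75° = 1.41×10⁻⁴ s⁻¹
Pressure gradient: |∂P/∂n| = 700 Pa / 177000 m = 3.95×10⁻³ Pa/m
Geostrophic speed: V_g = |∂P/∂n|/(fρ) = 3.95×10⁻³/(1.41×10⁻⁴ × 1.02) = 27.5 m/s
Around a high, pressure-gradient force acts outward with centrifugal, so Coriolis balances both:
fV = (1/ρ)|∂P/∂n| + V²/R  →  V² − fR·V + fR·V_g = 0
With fR = 1.41×10⁻⁴ × 1185×10³ m = 167 m/s:
V = [fR − √((fR)² − 4 fR V_g)]/2 = [167 − √(167² − 4×167×27.5)]/2 = 34.8 m/s
Supergeostrophic (V > V_g = 27.5 m/s), as expected around a high.
Converting: 34.8 m/s × 1.944 = 67.6 knots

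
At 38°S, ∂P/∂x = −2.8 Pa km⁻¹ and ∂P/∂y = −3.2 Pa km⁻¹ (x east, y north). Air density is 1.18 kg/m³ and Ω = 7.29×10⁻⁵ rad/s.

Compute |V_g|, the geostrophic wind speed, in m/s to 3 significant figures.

40.1 m/s

Coriolis parameter at 38°S:
f = 2Ω sin φ = 2 × 7.29×10⁻⁵ × sin 38° = 8.98×10⁻⁵ s⁻¹
In the Southern Hemisphere f is negative: f = −8.98×10⁻⁵ s⁻¹.
Component geostrophic relations (x east, y north):
u_g = −(1/(fρ)) ∂P/∂y,  v_g = (1/(fρ)) ∂P/∂x
u_g = −(−3.2×10⁻³)/(−8.98×10⁻⁵ × 1.18) = −30.2 m/s;  v_g = (−2.8×10⁻³)/(−8.98×10⁻⁵ × 1.18) = 26.4 m/s
|V_g| = √(u_g² + v_g²) = 40.1 m/s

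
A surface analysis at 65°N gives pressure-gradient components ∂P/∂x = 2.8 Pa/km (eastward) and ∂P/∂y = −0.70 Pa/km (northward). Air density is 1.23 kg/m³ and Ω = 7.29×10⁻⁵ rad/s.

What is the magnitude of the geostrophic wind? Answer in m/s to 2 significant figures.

18 m/s

Coriolis parameter at 65°N:
f = 2Ω sin φ = 2 × 7.29×10⁻⁵ × sin 65° = 1.32×10⁻⁴ s⁻¹
Component geostrophic relations (x east, y north):
u_g = −(1/(fρ)) ∂P/∂y,  v_g = (1/(fρ)) ∂P/∂x
u_g = −(−0.70×10⁻³)/(1.32×10⁻⁴ × 1.23) = 4.31 m/s;  v_g = (2.8×10⁻³)/(1.32×10⁻⁴ × 1.23) = 17.2 m/s
|V_g| = √(u_g² + v_g²) = 17.8 m/s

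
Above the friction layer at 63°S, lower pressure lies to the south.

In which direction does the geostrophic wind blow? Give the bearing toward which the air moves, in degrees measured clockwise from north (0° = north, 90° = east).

090°

The pressure-gradient force points toward the south (bearing 180°).
Geostrophic balance: in the Southern Hemisphere the Coriolis force deflects motion to the left, so the geostrophic wind blows 90° to the left of the pressure-gradient force (low pressure on the right).
Rotating 180° by 90° counterclockwise gives 090° — the wind blows toward the east.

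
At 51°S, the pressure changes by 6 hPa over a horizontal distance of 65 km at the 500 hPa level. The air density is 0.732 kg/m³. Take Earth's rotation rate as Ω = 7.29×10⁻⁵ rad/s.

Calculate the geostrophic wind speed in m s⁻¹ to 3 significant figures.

111 m s⁻¹

Coriolis parameter at 51°S:
f = 2Ω sin φ = 2 × 7.29×10⁻⁵ × sin 51° = 1.13×10⁻⁴ s⁻¹
Pressure gradient: |∂P/∂n| = 600 Pa / 65000 m = 9.23×10⁻³ Pa/m
Geostrophic balance (pressure-gradient force = Coriolis force):
V_g = (1/(fρ)) |∂P/∂n| = 9.23×10⁻³ / (1.13×10⁻⁴ × 0.732) = 111 m/s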